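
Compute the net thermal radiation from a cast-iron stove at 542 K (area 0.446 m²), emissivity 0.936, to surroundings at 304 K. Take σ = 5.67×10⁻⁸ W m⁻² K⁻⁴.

Q ≈ 1840 W

Q = εσA(T⁴ − T_s⁴). T⁴ − T_s⁴ = (542)⁴ − (304)⁴ = 8.63×10^10 − 8.54×10^9 = 7.78×10^10 K⁴.
Q = 0.936 × 5.67×10⁻⁸ × 0.446 × 7.78×10^10 = 1840 W.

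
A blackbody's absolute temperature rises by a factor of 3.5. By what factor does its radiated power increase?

P ∝ T⁴, so the power scales as (3.5)⁴ = 150.

factor ≈ 150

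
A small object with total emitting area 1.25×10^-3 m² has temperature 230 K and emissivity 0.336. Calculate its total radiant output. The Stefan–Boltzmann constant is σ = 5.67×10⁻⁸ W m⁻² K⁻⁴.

P ≈ 0.0666 W

Stefan–Boltzmann: P = εσAT⁴ = 0.336 × 5.67×10⁻⁸ × 1.25×10^-3 × (230)⁴ = 0.336 × 5.67×10⁻⁸ × 1.25×10^-3 × 2.80×10^9.
P = 0.0666 W.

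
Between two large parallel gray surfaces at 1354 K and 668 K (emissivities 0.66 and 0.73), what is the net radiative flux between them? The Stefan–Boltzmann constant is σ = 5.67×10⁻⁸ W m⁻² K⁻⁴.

For two large parallel gray plates, q = σ(T₁⁴ − T₂⁴) / (1/ε₁ + 1/ε₂ − 1).
1/ε₁ + 1/ε₂ − 1 = 1/0.66 + 1/0.73 − 1 = 1.885.
T₁⁴ − T₂⁴ = 3.36×10^12 − 1.99×10^11 = 3.16×10^12 K⁴.
q = 5.67×10⁻⁸ × 3.16×10^12 / 1.885 = 95100 W/m².

q ≈ 95100 W/m²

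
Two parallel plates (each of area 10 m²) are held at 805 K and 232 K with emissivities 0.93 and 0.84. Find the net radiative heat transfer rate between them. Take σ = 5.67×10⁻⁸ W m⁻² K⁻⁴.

For two large parallel gray plates, q = σ(T₁⁴ − T₂⁴) / (1/ε₁ + 1/ε₂ − 1).
1/ε₁ + 1/ε₂ − 1 = 1/0.93 + 1/0.84 − 1 = 1.266.
T₁⁴ − T₂⁴ = 4.20×10^11 − 2.90×10^9 = 4.17×10^11 K⁴.
q = 5.67×10⁻⁸ × 4.17×10^11 / 1.266 = 18700 W/m².
Q = q·A = 18700 × 10 = 1.87×10^5 W.

Q ≈ 1.87×10^5 W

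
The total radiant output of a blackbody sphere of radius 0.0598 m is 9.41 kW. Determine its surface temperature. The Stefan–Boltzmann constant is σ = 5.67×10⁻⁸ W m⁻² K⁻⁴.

A = 4πr² = 4π × (0.0598)² = 0.0449 m².
From P = σAT⁴, T = (P / σA)^(1/4) = (9410 / (5.67×10⁻⁸ × 0.0449))^(1/4).
T = (3.69×10^12)^(1/4) = 1390 K.

T ≈ 1390 K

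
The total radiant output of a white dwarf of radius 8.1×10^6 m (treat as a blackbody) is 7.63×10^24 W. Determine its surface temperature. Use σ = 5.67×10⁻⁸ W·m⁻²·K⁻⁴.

T ≈ 20100 K

A = 4πr² = 4π × (8.1×10^6)² = 8.24×10^14 m².
From P = σAT⁴, T = (P / σA)^(1/4) = (7.63×10^24 / (5.67×10⁻⁸ × 8.24×10^14))^(1/4).
T = (1.63×10^17)^(1/4) = 20100 K.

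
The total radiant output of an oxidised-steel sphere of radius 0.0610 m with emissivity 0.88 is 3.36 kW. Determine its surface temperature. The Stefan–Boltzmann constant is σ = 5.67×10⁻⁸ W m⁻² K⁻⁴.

T ≈ 1100 K

A = 4πr² = 4π × (0.0610)² = 0.0468 m².
From P = εσAT⁴, T = (P / εσA)^(1/4) = (3360 / (0.88 × 5.67×10⁻⁸ × 0.0468))^(1/4).
T = (1.44×10^12)^(1/4) = 1100 K.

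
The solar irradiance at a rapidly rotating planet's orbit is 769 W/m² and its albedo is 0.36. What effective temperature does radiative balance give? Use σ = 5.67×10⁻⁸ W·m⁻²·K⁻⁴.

T ≈ 216 K

Power absorbed = (1−a)S·πR²; power emitted = 4πR²σT⁴. Equating and cancelling πR²:
T = ((1−a)S / 4σ)^(1/4) = (492 / (4 × 5.67×10⁻⁸))^(1/4) = (2.17×10^9)^(1/4).
T = 216 K.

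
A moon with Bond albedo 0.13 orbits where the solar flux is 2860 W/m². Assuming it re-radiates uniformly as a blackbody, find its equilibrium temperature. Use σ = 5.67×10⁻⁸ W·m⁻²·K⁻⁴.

T ≈ 324 K

Power absorbed = (1−a)S·πR²; power emitted = 4πR²σT⁴. Equating and cancelling πR²:
T = ((1−a)S / 4σ)^(1/4) = (2490 / (4 × 5.67×10⁻⁸))^(1/4) = (1.10×10^10)^(1/4).
T = 324 K.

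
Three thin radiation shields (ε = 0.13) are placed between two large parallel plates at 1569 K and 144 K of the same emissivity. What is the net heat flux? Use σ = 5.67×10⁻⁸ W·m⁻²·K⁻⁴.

q ≈ 5970 W/m²

Each of the 4 gaps contributes resistance (2/ε − 1) = 2/0.13 − 1 = 14.38; total = 57.54.
q = σ(T₁⁴ − T₂⁴) / 57.54 = 5.67×10⁻⁸ × 6.06×10^12 / 57.54 = 5970 W/m².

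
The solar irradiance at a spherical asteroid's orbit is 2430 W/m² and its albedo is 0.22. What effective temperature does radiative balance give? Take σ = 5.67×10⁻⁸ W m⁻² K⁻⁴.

Power absorbed = (1−a)S·πR²; power emitted = 4πR²σT⁴. Equating and cancelling πR²:
T = ((1−a)S / 4σ)^(1/4) = (1900 / (4 × 5.67×10⁻⁸))^(1/4) = (8.36×10^9)^(1/4).
T = 302 K.

T ≈ 302 K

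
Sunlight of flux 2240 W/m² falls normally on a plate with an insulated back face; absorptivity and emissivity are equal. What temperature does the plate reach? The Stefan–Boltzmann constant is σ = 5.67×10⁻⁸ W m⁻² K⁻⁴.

T ≈ 446 K

Absorbed flux αS = emitted flux εσT⁴ (one radiating face); with α = ε, T = (S/σ)^(1/4).
T = (2240 / 5.67×10⁻⁸)^(1/4) = (3.95×10^10)^(1/4).
T = 446 K.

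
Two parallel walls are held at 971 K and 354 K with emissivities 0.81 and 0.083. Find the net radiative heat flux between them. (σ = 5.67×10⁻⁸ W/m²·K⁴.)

q ≈ 4030 W/m²

For two large parallel gray plates, q = σ(T₁⁴ − T₂⁴) / (1/ε₁ + 1/ε₂ − 1).
1/ε₁ + 1/ε₂ − 1 = 1/0.81 + 1/0.083 − 1 = 12.28.
T₁⁴ − T₂⁴ = 8.89×10^11 − 1.57×10^10 = 8.73×10^11 K⁴.
q = 5.67×10⁻⁸ × 8.73×10^11 / 12.28 = 4030 W/m².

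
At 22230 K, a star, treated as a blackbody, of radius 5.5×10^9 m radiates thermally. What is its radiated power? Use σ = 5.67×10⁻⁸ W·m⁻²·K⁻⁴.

P ≈ 5.26×10^30 W

A = 4πr² = 4π × (5.5×10^9)² = 3.80×10^20 m².
P = σAT⁴ = 5.67×10⁻⁸ × 3.80×10^20 × (22230)⁴ = 5.67×10⁻⁸ × 3.80×10^20 × 2.44×10^17.
P = 5.26×10^30 W.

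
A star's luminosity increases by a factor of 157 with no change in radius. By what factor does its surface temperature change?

P ∝ T⁴ ⇒ T ∝ P^(1/4), so T scales by (157)^(1/4) = 3.54.

factor ≈ 3.54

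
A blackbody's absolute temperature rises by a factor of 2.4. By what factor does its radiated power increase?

factor ≈ 33.2

P ∝ T⁴, so the power scales as (2.4)⁴ = 33.2.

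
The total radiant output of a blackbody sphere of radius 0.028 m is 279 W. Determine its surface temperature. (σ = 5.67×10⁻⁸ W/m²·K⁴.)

T ≈ 841 K

A = 4πr² = 4π × (0.028)² = 9.85×10^-3 m².
From P = σAT⁴, T = (P / σA)^(1/4) = (279 / (5.67×10⁻⁸ × 9.85×10^-3))^(1/4).
T = (4.99×10^11)^(1/4) = 841 K.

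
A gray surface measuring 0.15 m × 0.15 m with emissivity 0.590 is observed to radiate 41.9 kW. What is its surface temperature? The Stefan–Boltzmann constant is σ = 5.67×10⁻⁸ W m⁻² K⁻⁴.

T ≈ 2730 K

A = 0.15 × 0.15 = 0.0225 m².
From P = εσAT⁴, T = (P / εσA)^(1/4) = (41900 / (0.590 × 5.67×10⁻⁸ × 0.0225))^(1/4).
T = (5.57×10^13)^(1/4) = 2730 K.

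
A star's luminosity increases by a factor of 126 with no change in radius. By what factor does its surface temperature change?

factor ≈ 3.35

P ∝ T⁴ ⇒ T ∝ P^(1/4), so T scales by (126)^(1/4) = 3.35.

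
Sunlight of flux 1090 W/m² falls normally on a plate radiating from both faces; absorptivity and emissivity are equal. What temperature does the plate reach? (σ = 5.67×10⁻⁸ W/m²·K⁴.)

T ≈ 313 K

Absorbed flux αS = emitted flux 2εσT⁴ per unit area; with α = ε this gives T = (S/2σ)^(1/4).
T = (1090 / (2 × 5.67×10⁻⁸))^(1/4) = (9.61×10^9)^(1/4).
T = 313 K.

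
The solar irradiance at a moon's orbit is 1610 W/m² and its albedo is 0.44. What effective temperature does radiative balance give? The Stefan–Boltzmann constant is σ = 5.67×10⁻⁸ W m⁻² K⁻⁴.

Power absorbed = (1−a)S·πR²; power emitted = 4πR²σT⁴. Equating and cancelling πR²:
T = ((1−a)S / 4σ)^(1/4) = (902 / (4 × 5.67×10⁻⁸))^(1/4) = (3.98×10^9)^(1/4).
T = 251 K.

T ≈ 251 K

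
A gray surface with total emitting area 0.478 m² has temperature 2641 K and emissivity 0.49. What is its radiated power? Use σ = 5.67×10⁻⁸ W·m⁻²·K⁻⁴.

P ≈ 6.46×10^5 W

Stefan–Boltzmann: P = εσAT⁴ = 0.49 × 5.67×10⁻⁸ × 0.478 × (2641)⁴ = 0.49 × 5.67×10⁻⁸ × 0.478 × 4.86×10^13.
P = 6.46×10^5 W.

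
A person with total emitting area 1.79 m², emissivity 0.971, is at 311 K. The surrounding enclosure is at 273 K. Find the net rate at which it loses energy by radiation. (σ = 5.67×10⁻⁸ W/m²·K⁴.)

Q ≈ 375 W

Q = εσA(T⁴ − T_s⁴). T⁴ − T_s⁴ = (311)⁴ − (273)⁴ = 9.35×10^9 − 5.55×10^9 = 3.80×10^9 K⁴.
Q = 0.971 × 5.67×10⁻⁸ × 1.79 × 3.80×10^9 = 375 W.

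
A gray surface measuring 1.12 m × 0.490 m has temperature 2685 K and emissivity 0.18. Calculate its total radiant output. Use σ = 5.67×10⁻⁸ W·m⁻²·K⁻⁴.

A = 1.12 × 0.490 = 0.549 m².
P = εσAT⁴ = 0.18 × 5.67×10⁻⁸ × 0.549 × (2685)⁴ = 0.18 × 5.67×10⁻⁸ × 0.549 × 5.20×10^13.
P = 2.91×10^5 W.

P ≈ 2.91×10^5 W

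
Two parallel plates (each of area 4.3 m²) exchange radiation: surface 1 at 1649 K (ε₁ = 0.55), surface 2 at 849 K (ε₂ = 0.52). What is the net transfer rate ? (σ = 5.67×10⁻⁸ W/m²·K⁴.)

For two large parallel gray plates, q = σ(T₁⁴ − T₂⁴) / (1/ε₁ + 1/ε₂ − 1).
1/ε₁ + 1/ε₂ − 1 = 1/0.55 + 1/0.52 − 1 = 2.741.
T₁⁴ − T₂⁴ = 7.39×10^12 − 5.20×10^11 = 6.87×10^12 K⁴.
q = 5.67×10⁻⁸ × 6.87×10^12 / 2.741 = 1.42×10^5 W/m².
Q = q·A = 1.42×10^5 × 4.3 = 6.11×10^5 W.

Q ≈ 6.11×10^5 W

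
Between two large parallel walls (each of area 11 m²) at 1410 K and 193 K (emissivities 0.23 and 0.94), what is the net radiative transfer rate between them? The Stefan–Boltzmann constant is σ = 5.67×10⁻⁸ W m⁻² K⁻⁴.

For two large parallel gray plates, q = σ(T₁⁴ − T₂⁴) / (1/ε₁ + 1/ε₂ − 1).
1/ε₁ + 1/ε₂ − 1 = 1/0.23 + 1/0.94 − 1 = 4.412.
T₁⁴ − T₂⁴ = 3.95×10^12 − 1.39×10^9 = 3.95×10^12 K⁴.
q = 5.67×10⁻⁸ × 3.95×10^12 / 4.412 = 50800 W/m².
Q = q·A = 50800 × 11 = 5.59×10^5 W.

Q ≈ 5.59×10^5 W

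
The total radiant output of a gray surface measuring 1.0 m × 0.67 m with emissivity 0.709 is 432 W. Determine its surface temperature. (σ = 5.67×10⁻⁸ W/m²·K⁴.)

A = 1.0 × 0.67 = 0.670 m².
From P = εσAT⁴, T = (P / εσA)^(1/4) = (432 / (0.709 × 5.67×10⁻⁸ × 0.670))^(1/4).
T = (1.60×10^10)^(1/4) = 356 K.

T ≈ 356 K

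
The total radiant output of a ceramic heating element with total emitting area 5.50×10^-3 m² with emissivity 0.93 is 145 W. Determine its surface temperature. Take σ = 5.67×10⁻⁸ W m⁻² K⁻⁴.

T ≈ 841 K

From P = εσAT⁴, T = (P / εσA)^(1/4) = (145 / (0.93 × 5.67×10⁻⁸ × 5.50×10^-3))^(1/4).
T = (5.00×10^11)^(1/4) = 841 K.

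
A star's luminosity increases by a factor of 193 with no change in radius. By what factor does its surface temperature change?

factor ≈ 3.73

P ∝ T⁴ ⇒ T ∝ P^(1/4), so T scales by (193)^(1/4) = 3.73.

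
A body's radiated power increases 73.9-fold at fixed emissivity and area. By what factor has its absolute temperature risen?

factor ≈ 2.93

P ∝ T⁴ ⇒ T ∝ P^(1/4), so T scales by (73.9)^(1/4) = 2.93.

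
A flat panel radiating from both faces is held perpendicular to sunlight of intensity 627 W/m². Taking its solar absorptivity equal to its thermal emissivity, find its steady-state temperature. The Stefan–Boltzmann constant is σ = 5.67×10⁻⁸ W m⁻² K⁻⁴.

T ≈ 273 K

Absorbed flux αS = emitted flux 2εσT⁴ per unit area; with α = ε this gives T = (S/2σ)^(1/4).
T = (627 / (2 × 5.67×10⁻⁸))^(1/4) = (5.53×10^9)^(1/4).
T = 273 K.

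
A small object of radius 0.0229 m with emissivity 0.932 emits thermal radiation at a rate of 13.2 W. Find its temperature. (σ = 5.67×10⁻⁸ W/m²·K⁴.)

T ≈ 441 K

A = 4πr² = 4π × (0.0229)² = 6.59×10^-3 m².
From P = εσAT⁴, T = (P / εσA)^(1/4) = (13.2 / (0.932 × 5.67×10⁻⁸ × 6.59×10^-3))^(1/4).
T = (3.79×10^10)^(1/4) = 441 K.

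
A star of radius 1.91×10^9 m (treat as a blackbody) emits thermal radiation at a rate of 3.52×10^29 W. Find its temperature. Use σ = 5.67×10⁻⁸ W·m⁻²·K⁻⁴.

A = 4πr² = 4π × (1.91×10^9)² = 4.58×10^19 m².
From P = σAT⁴, T = (P / σA)^(1/4) = (3.52×10^29 / (5.67×10⁻⁸ × 4.58×10^19))^(1/4).
T = (1.35×10^17)^(1/4) = 19200 K.

T ≈ 19200 K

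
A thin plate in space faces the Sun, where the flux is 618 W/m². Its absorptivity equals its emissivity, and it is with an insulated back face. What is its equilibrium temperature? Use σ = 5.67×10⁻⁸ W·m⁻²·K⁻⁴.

T ≈ 323 K

Absorbed flux αS = emitted flux εσT⁴ (one radiating face); with α = ε, T = (S/σ)^(1/4).
T = (618 / 5.67×10⁻⁸)^(1/4) = (1.09×10^10)^(1/4).
T = 323 K.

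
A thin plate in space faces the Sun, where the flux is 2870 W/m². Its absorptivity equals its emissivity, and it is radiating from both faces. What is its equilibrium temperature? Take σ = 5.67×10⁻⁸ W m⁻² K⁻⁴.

Absorbed flux αS = emitted flux 2εσT⁴ per unit area; with α = ε this gives T = (S/2σ)^(1/4).
T = (2870 / (2 × 5.67×10⁻⁸))^(1/4) = (2.53×10^10)^(1/4).
T = 399 K.

T ≈ 399 K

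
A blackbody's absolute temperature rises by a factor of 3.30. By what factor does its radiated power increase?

factor ≈ 119

P ∝ T⁴, so the power scales as (3.30)⁴ = 119.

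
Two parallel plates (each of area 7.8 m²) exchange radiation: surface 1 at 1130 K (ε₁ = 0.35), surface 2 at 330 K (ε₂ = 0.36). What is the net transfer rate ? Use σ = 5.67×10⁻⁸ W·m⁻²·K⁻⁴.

For two large parallel gray plates, q = σ(T₁⁴ − T₂⁴) / (1/ε₁ + 1/ε₂ − 1).
1/ε₁ + 1/ε₂ − 1 = 1/0.35 + 1/0.36 − 1 = 4.635.
T₁⁴ − T₂⁴ = 1.63×10^12 − 1.19×10^10 = 1.62×10^12 K⁴.
q = 5.67×10⁻⁸ × 1.62×10^12 / 4.635 = 19800 W/m².
Q = q·A = 19800 × 7.8 = 1.54×10^5 W.

Q ≈ 1.54×10^5 W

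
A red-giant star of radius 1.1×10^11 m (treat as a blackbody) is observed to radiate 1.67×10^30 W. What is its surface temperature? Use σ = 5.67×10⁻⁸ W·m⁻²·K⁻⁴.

T ≈ 3730 K

A = 4πr² = 4π × (1.1×10^11)² = 1.52×10^23 m².
From P = σAT⁴, T = (P / σA)^(1/4) = (1.67×10^30 / (5.67×10⁻⁸ × 1.52×10^23))^(1/4).
T = (1.94×10^14)^(1/4) = 3730 K.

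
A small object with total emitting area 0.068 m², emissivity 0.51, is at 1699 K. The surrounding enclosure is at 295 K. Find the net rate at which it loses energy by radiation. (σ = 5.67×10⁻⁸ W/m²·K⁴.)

Q ≈ 16400 W

Q = εσA(T⁴ − T_s⁴). T⁴ − T_s⁴ = (1699)⁴ − (295)⁴ = 8.33×10^12 − 7.57×10^9 = 8.32×10^12 K⁴.
Q = 0.51 × 5.67×10⁻⁸ × 0.0680 × 8.32×10^12 = 16400 W.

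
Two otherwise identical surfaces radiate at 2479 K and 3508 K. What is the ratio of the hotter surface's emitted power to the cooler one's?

ratio ≈ 4.01

P ∝ T⁴, so the ratio is (3508/2479)⁴ = (1.415)⁴ = 4.01.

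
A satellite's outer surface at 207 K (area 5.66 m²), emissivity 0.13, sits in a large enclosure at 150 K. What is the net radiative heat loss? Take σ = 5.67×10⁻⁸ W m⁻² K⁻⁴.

Q ≈ 55.5 W

Q = εσA(T⁴ − T_s⁴). T⁴ − T_s⁴ = (207)⁴ − (150)⁴ = 1.84×10^9 − 5.06×10^8 = 1.33×10^9 K⁴.
Q = 0.13 × 5.67×10⁻⁸ × 5.66 × 1.33×10^9 = 55.5 W.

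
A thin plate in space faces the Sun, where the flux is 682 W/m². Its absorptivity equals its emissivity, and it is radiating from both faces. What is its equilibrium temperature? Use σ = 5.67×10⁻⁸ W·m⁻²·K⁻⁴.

T ≈ 278 K

Absorbed flux αS = emitted flux 2εσT⁴ per unit area; with α = ε this gives T = (S/2σ)^(1/4).
T = (682 / (2 × 5.67×10⁻⁸))^(1/4) = (6.01×10^9)^(1/4).
T = 278 K.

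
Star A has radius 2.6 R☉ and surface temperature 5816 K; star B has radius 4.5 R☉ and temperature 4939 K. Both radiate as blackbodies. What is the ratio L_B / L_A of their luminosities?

L = 4πR²σT⁴ ∝ R²T⁴, so L_B/L_A = (4.5/2.6)² × (4939/5816)⁴ = 3.00 × 0.520 = 1.56.

L_B/L_A ≈ 1.56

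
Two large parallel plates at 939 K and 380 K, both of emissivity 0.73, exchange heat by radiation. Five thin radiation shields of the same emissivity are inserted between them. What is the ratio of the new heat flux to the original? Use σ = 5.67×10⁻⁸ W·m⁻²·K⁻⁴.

ratio ≈ 0.167

With N identical shields there are N+1 = 6 gaps in series, each with the same radiative resistance, so the flux falls to 1/(N+1) of its unshielded value.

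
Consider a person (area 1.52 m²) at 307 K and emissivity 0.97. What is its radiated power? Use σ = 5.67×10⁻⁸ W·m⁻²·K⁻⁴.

Stefan–Boltzmann: P = εσAT⁴ = 0.97 × 5.67×10⁻⁸ × 1.52 × (307)⁴ = 0.97 × 5.67×10⁻⁸ × 1.52 × 8.88×10^9.
P = 743 W.

P ≈ 743 W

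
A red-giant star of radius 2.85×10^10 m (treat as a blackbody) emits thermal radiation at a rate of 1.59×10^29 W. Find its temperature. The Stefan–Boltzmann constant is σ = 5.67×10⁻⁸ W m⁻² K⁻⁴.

A = 4πr² = 4π × (2.85×10^10)² = 1.02×10^22 m².
From P = σAT⁴, T = (P / σA)^(1/4) = (1.59×10^29 / (5.67×10⁻⁸ × 1.02×10^22))^(1/4).
T = (2.75×10^14)^(1/4) = 4070 K.

T ≈ 4070 K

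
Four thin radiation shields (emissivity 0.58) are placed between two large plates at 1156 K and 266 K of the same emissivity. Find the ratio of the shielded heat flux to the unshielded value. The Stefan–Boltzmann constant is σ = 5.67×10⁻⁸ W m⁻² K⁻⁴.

With N identical shields there are N+1 = 5 gaps in series, each with the same radiative resistance, so the flux falls to 1/(N+1) of its unshielded value.

ratio ≈ 0.200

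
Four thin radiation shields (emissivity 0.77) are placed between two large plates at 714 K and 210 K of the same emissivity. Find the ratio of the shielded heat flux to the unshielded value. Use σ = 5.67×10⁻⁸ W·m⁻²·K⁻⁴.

With N identical shields there are N+1 = 5 gaps in series, each with the same radiative resistance, so the flux falls to 1/(N+1) of its unshielded value.

ratio ≈ 0.200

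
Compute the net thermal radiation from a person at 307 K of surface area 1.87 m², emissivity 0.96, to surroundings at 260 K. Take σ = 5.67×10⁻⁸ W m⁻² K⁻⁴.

Q ≈ 439 W

Q = εσA(T⁴ − T_s⁴). T⁴ − T_s⁴ = (307)⁴ − (260)⁴ = 8.88×10^9 − 4.57×10^9 = 4.31×10^9 K⁴.
Q = 0.96 × 5.67×10⁻⁸ × 1.87 × 4.31×10^9 = 439 W.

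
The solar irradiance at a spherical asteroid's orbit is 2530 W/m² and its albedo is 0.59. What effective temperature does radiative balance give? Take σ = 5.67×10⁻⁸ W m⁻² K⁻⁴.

Power absorbed = (1−a)S·πR²; power emitted = 4πR²σT⁴. Equating and cancelling πR²:
T = ((1−a)S / 4σ)^(1/4) = (1040 / (4 × 5.67×10⁻⁸))^(1/4) = (4.57×10^9)^(1/4).
T = 260 K.

T ≈ 260 K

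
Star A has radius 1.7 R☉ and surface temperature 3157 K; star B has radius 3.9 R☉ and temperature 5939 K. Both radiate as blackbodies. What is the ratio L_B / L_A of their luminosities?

L = 4πR²σT⁴ ∝ R²T⁴, so L_B/L_A = (3.9/1.7)² × (5939/3157)⁴ = 5.26 × 12.5 = 65.9.

L_B/L_A ≈ 65.9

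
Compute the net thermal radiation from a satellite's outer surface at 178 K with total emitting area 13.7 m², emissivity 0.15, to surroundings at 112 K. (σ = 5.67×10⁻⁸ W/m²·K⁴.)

Q = εσA(T⁴ − T_s⁴). T⁴ − T_s⁴ = (178)⁴ − (112)⁴ = 1.00×10^9 − 1.57×10^8 = 8.47×10^8 K⁴.
Q = 0.15 × 5.67×10⁻⁸ × 13.7 × 8.47×10^8 = 98.6 W.

Q ≈ 98.6 W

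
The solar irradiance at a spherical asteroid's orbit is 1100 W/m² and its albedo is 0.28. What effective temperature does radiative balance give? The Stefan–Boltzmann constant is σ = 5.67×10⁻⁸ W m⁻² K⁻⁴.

T ≈ 243 K

Power absorbed = (1−a)S·πR²; power emitted = 4πR²σT⁴. Equating and cancelling πR²:
T = ((1−a)S / 4σ)^(1/4) = (792 / (4 × 5.67×10⁻⁸))^(1/4) = (3.49×10^9)^(1/4).
T = 243 K.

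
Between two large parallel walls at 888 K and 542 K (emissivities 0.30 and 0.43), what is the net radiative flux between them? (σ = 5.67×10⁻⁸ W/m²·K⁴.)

For two large parallel gray plates, q = σ(T₁⁴ − T₂⁴) / (1/ε₁ + 1/ε₂ − 1).
1/ε₁ + 1/ε₂ − 1 = 1/0.30 + 1/0.43 − 1 = 4.659.
T₁⁴ − T₂⁴ = 6.22×10^11 − 8.63×10^10 = 5.36×10^11 K⁴.
q = 5.67×10⁻⁸ × 5.36×10^11 / 4.659 = 6520 W/m².

q ≈ 6520 W/m²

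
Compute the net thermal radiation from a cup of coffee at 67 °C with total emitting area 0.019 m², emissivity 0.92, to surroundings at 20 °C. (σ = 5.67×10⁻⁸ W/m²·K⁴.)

Q ≈ 5.94 W

Convert: 67 °C = 340 K; 20 °C = 293 K.
Q = εσA(T⁴ − T_s⁴). T⁴ − T_s⁴ = (340)⁴ − (293)⁴ = 1.34×10^10 − 7.37×10^9 = 5.99×10^9 K⁴.
Q = 0.92 × 5.67×10⁻⁸ × 0.0190 × 5.99×10^9 = 5.94 W.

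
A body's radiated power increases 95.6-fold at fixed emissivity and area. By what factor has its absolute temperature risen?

P ∝ T⁴ ⇒ T ∝ P^(1/4), so T scales by (95.6)^(1/4) = 3.13.

factor ≈ 3.13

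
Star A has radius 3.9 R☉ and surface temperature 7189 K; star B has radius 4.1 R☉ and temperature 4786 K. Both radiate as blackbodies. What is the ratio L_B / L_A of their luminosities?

L_B/L_A ≈ 0.217

L = 4πR²σT⁴ ∝ R²T⁴, so L_B/L_A = (4.1/3.9)² × (4786/7189)⁴ = 1.11 × 0.196 = 0.217.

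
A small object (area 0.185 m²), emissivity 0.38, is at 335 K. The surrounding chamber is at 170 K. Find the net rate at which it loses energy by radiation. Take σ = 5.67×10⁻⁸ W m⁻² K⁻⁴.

Q ≈ 46.9 W

Q = εσA(T⁴ − T_s⁴). T⁴ − T_s⁴ = (335)⁴ − (170)⁴ = 1.26×10^10 − 8.35×10^8 = 1.18×10^10 K⁴.
Q = 0.38 × 5.67×10⁻⁸ × 0.185 × 1.18×10^10 = 46.9 W.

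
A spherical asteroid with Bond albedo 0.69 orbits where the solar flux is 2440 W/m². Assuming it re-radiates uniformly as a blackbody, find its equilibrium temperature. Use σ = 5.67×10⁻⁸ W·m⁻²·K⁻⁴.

Power absorbed = (1−a)S·πR²; power emitted = 4πR²σT⁴. Equating and cancelling πR²:
T = ((1−a)S / 4σ)^(1/4) = (756 / (4 × 5.67×10⁻⁸))^(1/4) = (3.34×10^9)^(1/4).
T = 240 K.

T ≈ 240 K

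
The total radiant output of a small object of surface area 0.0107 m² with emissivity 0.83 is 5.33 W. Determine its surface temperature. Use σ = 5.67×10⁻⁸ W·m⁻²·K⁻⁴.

T ≈ 321 K

From P = εσAT⁴, T = (P / εσA)^(1/4) = (5.33 / (0.83 × 5.67×10⁻⁸ × 0.0107))^(1/4).
T = (1.06×10^10)^(1/4) = 321 K.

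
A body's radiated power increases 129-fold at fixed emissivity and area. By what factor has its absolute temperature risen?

P ∝ T⁴ ⇒ T ∝ P^(1/4), so T scales by (129)^(1/4) = 3.37.

factor ≈ 3.37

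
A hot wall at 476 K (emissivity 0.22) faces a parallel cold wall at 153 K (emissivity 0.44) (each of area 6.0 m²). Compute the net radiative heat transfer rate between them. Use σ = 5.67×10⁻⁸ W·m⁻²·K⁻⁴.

Q ≈ 2970 W

For two large parallel gray plates, q = σ(T₁⁴ − T₂⁴) / (1/ε₁ + 1/ε₂ − 1).
1/ε₁ + 1/ε₂ − 1 = 1/0.22 + 1/0.44 − 1 = 5.818.
T₁⁴ − T₂⁴ = 5.13×10^10 − 5.48×10^8 = 5.08×10^10 K⁴.
q = 5.67×10⁻⁸ × 5.08×10^10 / 5.818 = 495 W/m².
Q = q·A = 495 × 6.0 = 2970 W.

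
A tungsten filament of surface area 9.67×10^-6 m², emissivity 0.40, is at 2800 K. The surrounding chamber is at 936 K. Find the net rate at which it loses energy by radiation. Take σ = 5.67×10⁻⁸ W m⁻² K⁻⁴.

Q ≈ 13.3 W

Q = εσA(T⁴ − T_s⁴). T⁴ − T_s⁴ = (2800)⁴ − (936)⁴ = 6.15×10^13 − 7.68×10^11 = 6.07×10^13 K⁴.
Q = 0.40 × 5.67×10⁻⁸ × 9.67×10^-6 × 6.07×10^13 = 13.3 W.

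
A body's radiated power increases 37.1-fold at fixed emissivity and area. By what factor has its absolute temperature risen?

P ∝ T⁴ ⇒ T ∝ P^(1/4), so T scales by (37.1)^(1/4) = 2.47.

factor ≈ 2.47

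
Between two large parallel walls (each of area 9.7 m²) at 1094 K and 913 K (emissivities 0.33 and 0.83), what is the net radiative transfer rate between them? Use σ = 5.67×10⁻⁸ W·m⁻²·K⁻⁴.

Q ≈ 1.25×10^5 W

For two large parallel gray plates, q = σ(T₁⁴ − T₂⁴) / (1/ε₁ + 1/ε₂ − 1).
1/ε₁ + 1/ε₂ − 1 = 1/0.33 + 1/0.83 − 1 = 3.235.
T₁⁴ − T₂⁴ = 1.43×10^12 − 6.95×10^11 = 7.38×10^11 K⁴.
q = 5.67×10⁻⁸ × 7.38×10^11 / 3.235 = 12900 W/m².
Q = q·A = 12900 × 9.7 = 1.25×10^5 W.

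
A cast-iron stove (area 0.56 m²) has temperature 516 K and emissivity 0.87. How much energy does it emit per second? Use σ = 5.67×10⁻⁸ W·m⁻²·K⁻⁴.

P ≈ 1960 W

Stefan–Boltzmann: P = εσAT⁴ = 0.87 × 5.67×10⁻⁸ × 0.560 × (516)⁴ = 0.87 × 5.67×10⁻⁸ × 0.560 × 7.09×10^10.
P = 1960 W.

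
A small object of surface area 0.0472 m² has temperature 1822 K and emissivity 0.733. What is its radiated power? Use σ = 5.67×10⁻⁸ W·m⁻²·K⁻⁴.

P ≈ 21600 W

Stefan–Boltzmann: P = εσAT⁴ = 0.733 × 5.67×10⁻⁸ × 0.0472 × (1822)⁴ = 0.733 × 5.67×10⁻⁸ × 0.0472 × 1.10×10^13.
P = 21600 W.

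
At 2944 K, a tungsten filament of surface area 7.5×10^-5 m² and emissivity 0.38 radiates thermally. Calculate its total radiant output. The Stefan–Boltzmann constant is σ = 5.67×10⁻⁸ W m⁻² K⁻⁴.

Stefan–Boltzmann: P = εσAT⁴ = 0.38 × 5.67×10⁻⁸ × 7.50×10^-5 × (2944)⁴ = 0.38 × 5.67×10⁻⁸ × 7.50×10^-5 × 7.51×10^13.
P = 121 W.

P ≈ 121 W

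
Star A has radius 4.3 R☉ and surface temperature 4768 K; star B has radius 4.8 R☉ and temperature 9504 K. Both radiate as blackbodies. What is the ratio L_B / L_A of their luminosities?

L = 4πR²σT⁴ ∝ R²T⁴, so L_B/L_A = (4.8/4.3)² × (9504/4768)⁴ = 1.25 × 15.8 = 19.7.

L_B/L_A ≈ 19.7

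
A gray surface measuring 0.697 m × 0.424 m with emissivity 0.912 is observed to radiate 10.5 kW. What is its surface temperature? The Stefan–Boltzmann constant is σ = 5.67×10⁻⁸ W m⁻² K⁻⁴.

A = 0.697 × 0.424 = 0.296 m².
From P = εσAT⁴, T = (P / εσA)^(1/4) = (10500 / (0.912 × 5.67×10⁻⁸ × 0.296))^(1/4).
T = (6.87×10^11)^(1/4) = 910 K.

T ≈ 910 K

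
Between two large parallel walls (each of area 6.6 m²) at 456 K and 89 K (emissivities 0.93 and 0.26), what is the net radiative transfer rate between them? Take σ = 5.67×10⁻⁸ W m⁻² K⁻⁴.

For two large parallel gray plates, q = σ(T₁⁴ − T₂⁴) / (1/ε₁ + 1/ε₂ − 1).
1/ε₁ + 1/ε₂ − 1 = 1/0.93 + 1/0.26 − 1 = 3.921.
T₁⁴ − T₂⁴ = 4.32×10^10 − 6.27×10^7 = 4.32×10^10 K⁴.
q = 5.67×10⁻⁸ × 4.32×10^10 / 3.921 = 624 W/m².
Q = q·A = 624 × 6.6 = 4120 W.

Q ≈ 4120 W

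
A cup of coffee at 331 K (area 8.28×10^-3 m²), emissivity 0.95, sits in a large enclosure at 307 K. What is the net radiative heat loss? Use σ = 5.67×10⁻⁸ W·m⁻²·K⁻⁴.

Q ≈ 1.39 W

Q = εσA(T⁴ − T_s⁴). T⁴ − T_s⁴ = (331)⁴ − (307)⁴ = 1.20×10^10 − 8.88×10^9 = 3.12×10^9 K⁴.
Q = 0.95 × 5.67×10⁻⁸ × 8.28×10^-3 × 3.12×10^9 = 1.39 W.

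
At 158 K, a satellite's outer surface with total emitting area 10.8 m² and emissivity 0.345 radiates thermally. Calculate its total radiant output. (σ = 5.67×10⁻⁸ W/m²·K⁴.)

Stefan–Boltzmann: P = εσAT⁴ = 0.345 × 5.67×10⁻⁸ × 10.8 × (158)⁴ = 0.345 × 5.67×10⁻⁸ × 10.8 × 6.23×10^8.
P = 132 W.

P ≈ 132 W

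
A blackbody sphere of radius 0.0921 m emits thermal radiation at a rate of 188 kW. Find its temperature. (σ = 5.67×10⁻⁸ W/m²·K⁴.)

T ≈ 2360 K

A = 4πr² = 4π × (0.0921)² = 0.107 m².
From P = σAT⁴, T = (P / σA)^(1/4) = (1.88×10^5 / (5.67×10⁻⁸ × 0.107))^(1/4).
T = (3.11×10^13)^(1/4) = 2360 K.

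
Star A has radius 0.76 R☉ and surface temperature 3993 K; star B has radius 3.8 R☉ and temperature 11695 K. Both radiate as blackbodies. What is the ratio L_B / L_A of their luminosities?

L = 4πR²σT⁴ ∝ R²T⁴, so L_B/L_A = (3.8/0.76)² × (11695/3993)⁴ = 25.0 × 73.6 = 1840.

L_B/L_A ≈ 1840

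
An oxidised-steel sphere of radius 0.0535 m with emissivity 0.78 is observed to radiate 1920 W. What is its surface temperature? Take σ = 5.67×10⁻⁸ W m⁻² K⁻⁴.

A = 4πr² = 4π × (0.0535)² = 0.0360 m².
From P = εσAT⁴, T = (P / εσA)^(1/4) = (1920 / (0.78 × 5.67×10⁻⁸ × 0.0360))^(1/4).
T = (1.21×10^12)^(1/4) = 1050 K.

T ≈ 1050 K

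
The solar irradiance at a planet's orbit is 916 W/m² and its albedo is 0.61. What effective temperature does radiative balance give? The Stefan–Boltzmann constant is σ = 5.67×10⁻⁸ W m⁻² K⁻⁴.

Power absorbed = (1−a)S·πR²; power emitted = 4πR²σT⁴. Equating and cancelling πR²:
T = ((1−a)S / 4σ)^(1/4) = (357 / (4 × 5.67×10⁻⁸))^(1/4) = (1.58×10^9)^(1/4).
T = 199 K.

T ≈ 199 K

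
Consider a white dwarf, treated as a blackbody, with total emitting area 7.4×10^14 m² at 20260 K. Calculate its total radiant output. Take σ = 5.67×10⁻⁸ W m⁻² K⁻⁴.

P ≈ 7.07×10^24 W

P = σAT⁴ = 5.67×10⁻⁸ × 7.40×10^14 × (20260)⁴ = 5.67×10⁻⁸ × 7.40×10^14 × 1.68×10^17.
P = 7.07×10^24 W.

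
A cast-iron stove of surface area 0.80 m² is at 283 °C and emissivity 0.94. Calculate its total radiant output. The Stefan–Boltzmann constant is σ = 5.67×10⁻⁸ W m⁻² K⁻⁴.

283 °C = 556 K.
P = εσAT⁴ = 0.94 × 5.67×10⁻⁸ × 0.800 × (556)⁴ = 0.94 × 5.67×10⁻⁸ × 0.800 × 9.56×10^10.
P = 4070 W.

P ≈ 4070 W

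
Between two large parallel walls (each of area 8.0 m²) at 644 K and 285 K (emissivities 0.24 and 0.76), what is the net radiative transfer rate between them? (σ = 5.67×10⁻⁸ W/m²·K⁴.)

For two large parallel gray plates, q = σ(T₁⁴ − T₂⁴) / (1/ε₁ + 1/ε₂ − 1).
1/ε₁ + 1/ε₂ − 1 = 1/0.24 + 1/0.76 − 1 = 4.482.
T₁⁴ − T₂⁴ = 1.72×10^11 − 6.60×10^9 = 1.65×10^11 K⁴.
q = 5.67×10⁻⁸ × 1.65×10^11 / 4.482 = 2090 W/m².
Q = q·A = 2090 × 8.0 = 16700 W.

Q ≈ 16700 W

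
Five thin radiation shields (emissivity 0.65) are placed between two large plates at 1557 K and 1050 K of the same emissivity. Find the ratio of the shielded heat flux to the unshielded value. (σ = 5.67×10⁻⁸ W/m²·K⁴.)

With N identical shields there are N+1 = 6 gaps in series, each with the same radiative resistance, so the flux falls to 1/(N+1) of its unshielded value.

ratio ≈ 0.167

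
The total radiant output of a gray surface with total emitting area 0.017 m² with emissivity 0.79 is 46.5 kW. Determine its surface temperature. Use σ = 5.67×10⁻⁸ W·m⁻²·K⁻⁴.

T ≈ 2800 K

From P = εσAT⁴, T = (P / εσA)^(1/4) = (46500 / (0.79 × 5.67×10⁻⁸ × 0.0170))^(1/4).
T = (6.11×10^13)^(1/4) = 2800 K.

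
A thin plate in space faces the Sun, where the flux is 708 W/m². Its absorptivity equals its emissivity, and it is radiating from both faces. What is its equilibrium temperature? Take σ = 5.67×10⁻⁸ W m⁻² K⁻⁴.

T ≈ 281 K

Absorbed flux αS = emitted flux 2εσT⁴ per unit area; with α = ε this gives T = (S/2σ)^(1/4).
T = (708 / (2 × 5.67×10⁻⁸))^(1/4) = (6.24×10^9)^(1/4).
T = 281 K.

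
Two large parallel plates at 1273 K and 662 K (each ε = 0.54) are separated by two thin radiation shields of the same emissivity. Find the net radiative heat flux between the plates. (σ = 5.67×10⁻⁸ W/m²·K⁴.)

Each of the 3 gaps contributes resistance (2/ε − 1) = 2/0.54 − 1 = 2.704; total = 8.111.
q = σ(T₁⁴ − T₂⁴) / 8.111 = 5.67×10⁻⁸ × 2.43×10^12 / 8.111 = 17000 W/m².

q ≈ 17000 W/m²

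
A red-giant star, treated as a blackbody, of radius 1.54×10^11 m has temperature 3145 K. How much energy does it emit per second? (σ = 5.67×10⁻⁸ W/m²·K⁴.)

P ≈ 1.65×10^30 W

A = 4πr² = 4π × (1.54×10^11)² = 2.98×10^23 m².
P = σAT⁴ = 5.67×10⁻⁸ × 2.98×10^23 × (3145)⁴ = 5.67×10⁻⁸ × 2.98×10^23 × 9.78×10^13.
P = 1.65×10^30 W.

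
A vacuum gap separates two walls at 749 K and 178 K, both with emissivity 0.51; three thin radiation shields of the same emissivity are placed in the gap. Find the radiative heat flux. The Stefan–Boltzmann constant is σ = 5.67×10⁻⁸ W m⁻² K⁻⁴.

Each of the 4 gaps contributes resistance (2/ε − 1) = 2/0.51 − 1 = 2.922; total = 11.69.
q = σ(T₁⁴ − T₂⁴) / 11.69 = 5.67×10⁻⁸ × 3.14×10^11 / 11.69 = 1520 W/m².

q ≈ 1520 W/m²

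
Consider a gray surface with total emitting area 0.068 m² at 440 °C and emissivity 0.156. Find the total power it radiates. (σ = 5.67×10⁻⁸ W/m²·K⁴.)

P ≈ 155 W

440 °C = 713 K.
Stefan–Boltzmann: P = εσAT⁴ = 0.156 × 5.67×10⁻⁸ × 0.0680 × (713)⁴ = 0.156 × 5.67×10⁻⁸ × 0.0680 × 2.58×10^11.
P = 155 W.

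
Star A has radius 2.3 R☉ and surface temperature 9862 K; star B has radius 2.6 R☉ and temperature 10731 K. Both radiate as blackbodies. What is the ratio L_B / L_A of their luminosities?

L_B/L_A ≈ 1.79

L = 4πR²σT⁴ ∝ R²T⁴, so L_B/L_A = (2.6/2.3)² × (10731/9862)⁴ = 1.28 × 1.40 = 1.79.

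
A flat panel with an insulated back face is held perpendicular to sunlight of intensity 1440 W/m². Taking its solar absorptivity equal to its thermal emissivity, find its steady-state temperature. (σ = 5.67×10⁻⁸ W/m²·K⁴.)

Absorbed flux αS = emitted flux εσT⁴ (one radiating face); with α = ε, T = (S/σ)^(1/4).
T = (1440 / 5.67×10⁻⁸)^(1/4) = (2.54×10^10)^(1/4).
T = 399 K.

T ≈ 399 K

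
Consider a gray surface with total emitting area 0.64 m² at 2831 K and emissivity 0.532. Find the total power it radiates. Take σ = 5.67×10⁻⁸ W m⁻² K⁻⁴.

Stefan–Boltzmann: P = εσAT⁴ = 0.532 × 5.67×10⁻⁸ × 0.640 × (2831)⁴ = 0.532 × 5.67×10⁻⁸ × 0.640 × 6.42×10^13.
P = 1.24×10^6 W.

P ≈ 1.24×10^6 W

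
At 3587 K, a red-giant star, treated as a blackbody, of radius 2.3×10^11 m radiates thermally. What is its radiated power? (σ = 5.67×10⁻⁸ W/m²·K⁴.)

P ≈ 6.24×10^30 W

A = 4πr² = 4π × (2.3×10^11)² = 6.65×10^23 m².
P = σAT⁴ = 5.67×10⁻⁸ × 6.65×10^23 × (3587)⁴ = 5.67×10⁻⁸ × 6.65×10^23 × 1.66×10^14.
P = 6.24×10^30 W.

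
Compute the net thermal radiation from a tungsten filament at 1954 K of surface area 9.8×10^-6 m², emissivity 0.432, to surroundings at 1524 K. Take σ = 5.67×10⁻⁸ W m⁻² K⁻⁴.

Q = εσA(T⁴ − T_s⁴). T⁴ − T_s⁴ = (1954)⁴ − (1524)⁴ = 1.46×10^13 − 5.39×10^12 = 9.18×10^12 K⁴.
Q = 0.432 × 5.67×10⁻⁸ × 9.80×10^-6 × 9.18×10^12 = 2.20 W.

Q ≈ 2.20 W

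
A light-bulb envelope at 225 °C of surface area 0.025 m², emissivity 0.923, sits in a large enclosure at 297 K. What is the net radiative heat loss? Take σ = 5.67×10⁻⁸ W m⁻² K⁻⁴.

Convert: 225 °C = 498 K.
Q = εσA(T⁴ − T_s⁴). T⁴ − T_s⁴ = (498)⁴ − (297)⁴ = 6.15×10^10 − 7.78×10^9 = 5.37×10^10 K⁴.
Q = 0.923 × 5.67×10⁻⁸ × 0.0250 × 5.37×10^10 = 70.3 W.

Q ≈ 70.3 W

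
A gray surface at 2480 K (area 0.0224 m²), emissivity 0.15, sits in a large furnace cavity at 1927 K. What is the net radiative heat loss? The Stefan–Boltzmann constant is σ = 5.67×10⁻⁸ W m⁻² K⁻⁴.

Q ≈ 4580 W

Q = εσA(T⁴ − T_s⁴). T⁴ − T_s⁴ = (2480)⁴ − (1927)⁴ = 3.78×10^13 − 1.38×10^13 = 2.40×10^13 K⁴.
Q = 0.15 × 5.67×10⁻⁸ × 0.0224 × 2.40×10^13 = 4580 W.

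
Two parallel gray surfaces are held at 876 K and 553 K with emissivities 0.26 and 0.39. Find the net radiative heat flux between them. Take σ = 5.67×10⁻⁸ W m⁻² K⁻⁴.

q ≈ 5190 W/m²

For two large parallel gray plates, q = σ(T₁⁴ − T₂⁴) / (1/ε₁ + 1/ε₂ − 1).
1/ε₁ + 1/ε₂ − 1 = 1/0.26 + 1/0.39 − 1 = 5.410.
T₁⁴ − T₂⁴ = 5.89×10^11 − 9.35×10^10 = 4.95×10^11 K⁴.
q = 5.67×10⁻⁸ × 4.95×10^11 / 5.410 = 5190 W/m².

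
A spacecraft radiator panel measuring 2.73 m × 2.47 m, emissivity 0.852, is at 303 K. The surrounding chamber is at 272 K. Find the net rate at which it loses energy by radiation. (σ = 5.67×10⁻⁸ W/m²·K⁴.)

Q ≈ 963 W

A = 2.73 × 2.47 = 6.74 m².
Q = εσA(T⁴ − T_s⁴). T⁴ − T_s⁴ = (303)⁴ − (272)⁴ = 8.43×10^9 − 5.47×10^9 = 2.96×10^9 K⁴.
Q = 0.852 × 5.67×10⁻⁸ × 6.74 × 2.96×10^9 = 963 W.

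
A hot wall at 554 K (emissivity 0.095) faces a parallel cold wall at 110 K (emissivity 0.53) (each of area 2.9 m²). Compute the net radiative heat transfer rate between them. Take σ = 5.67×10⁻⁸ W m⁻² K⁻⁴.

Q ≈ 1360 W

For two large parallel gray plates, q = σ(T₁⁴ − T₂⁴) / (1/ε₁ + 1/ε₂ − 1).
1/ε₁ + 1/ε₂ − 1 = 1/0.095 + 1/0.53 − 1 = 11.41.
T₁⁴ − T₂⁴ = 9.42×10^10 − 1.46×10^8 = 9.41×10^10 K⁴.
q = 5.67×10⁻⁸ × 9.41×10^10 / 11.41 = 467 W/m².
Q = q·A = 467 × 2.9 = 1360 W.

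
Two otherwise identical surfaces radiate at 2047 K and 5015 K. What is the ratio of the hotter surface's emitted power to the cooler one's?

ratio ≈ 36.0

P ∝ T⁴, so the ratio is (5015/2047)⁴ = (2.450)⁴ = 36.0.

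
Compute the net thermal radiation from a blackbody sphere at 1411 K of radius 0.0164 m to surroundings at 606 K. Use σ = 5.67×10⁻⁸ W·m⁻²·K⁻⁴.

Q ≈ 734 W

A = 4πr² = 4π × (0.0164)² = 3.38×10^-3 m².
Q = σA(T⁴ − T_s⁴). T⁴ − T_s⁴ = (1411)⁴ − (606)⁴ = 3.96×10^12 − 1.35×10^11 = 3.83×10^12 K⁴.
Q = 5.67×10⁻⁸ × 3.38×10^-3 × 3.83×10^12 = 734 W.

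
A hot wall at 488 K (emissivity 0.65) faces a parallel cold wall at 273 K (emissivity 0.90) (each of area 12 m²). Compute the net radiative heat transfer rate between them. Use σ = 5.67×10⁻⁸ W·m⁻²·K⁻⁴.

Q ≈ 21100 W

For two large parallel gray plates, q = σ(T₁⁴ − T₂⁴) / (1/ε₁ + 1/ε₂ − 1).
1/ε₁ + 1/ε₂ − 1 = 1/0.65 + 1/0.90 − 1 = 1.650.
T₁⁴ − T₂⁴ = 5.67×10^10 − 5.55×10^9 = 5.12×10^10 K⁴.
q = 5.67×10⁻⁸ × 5.12×10^10 / 1.650 = 1760 W/m².
Q = q·A = 1760 × 12 = 21100 W.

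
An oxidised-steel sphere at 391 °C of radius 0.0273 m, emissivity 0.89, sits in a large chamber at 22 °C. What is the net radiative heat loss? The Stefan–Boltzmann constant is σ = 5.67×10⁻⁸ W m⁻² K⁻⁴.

Q ≈ 88.3 W

A = 4πr² = 4π × (0.0273)² = 9.37×10^-3 m².
Convert: 391 °C = 664 K; 22 °C = 295 K.
Q = εσA(T⁴ − T_s⁴). T⁴ − T_s⁴ = (664)⁴ − (295)⁴ = 1.94×10^11 − 7.57×10^9 = 1.87×10^11 K⁴.
Q = 0.89 × 5.67×10⁻⁸ × 9.37×10^-3 × 1.87×10^11 = 88.3 W.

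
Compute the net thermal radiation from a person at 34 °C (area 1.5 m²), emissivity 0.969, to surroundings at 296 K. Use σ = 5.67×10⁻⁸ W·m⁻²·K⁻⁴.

Convert: 34 °C = 307 K.
Q = εσA(T⁴ − T_s⁴). T⁴ − T_s⁴ = (307)⁴ − (296)⁴ = 8.88×10^9 − 7.68×10^9 = 1.21×10^9 K⁴.
Q = 0.969 × 5.67×10⁻⁸ × 1.50 × 1.21×10^9 = 99.4 W.

Q ≈ 99.4 W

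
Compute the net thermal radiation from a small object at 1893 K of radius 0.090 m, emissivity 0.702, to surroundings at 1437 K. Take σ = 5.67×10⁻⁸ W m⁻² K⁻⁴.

Q ≈ 34700 W

A = 4πr² = 4π × (0.090)² = 0.102 m².
Q = εσA(T⁴ − T_s⁴). T⁴ − T_s⁴ = (1893)⁴ − (1437)⁴ = 1.28×10^13 − 4.26×10^12 = 8.58×10^12 K⁴.
Q = 0.702 × 5.67×10⁻⁸ × 0.102 × 8.58×10^12 = 34700 W.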